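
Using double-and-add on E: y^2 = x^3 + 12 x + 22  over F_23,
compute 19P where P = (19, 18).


k = 19 = 10011_2 (binary, LSB first: 11001)
Double-and-add from P = (19, 18):
  bit 0 = 1: acc = O + (19, 18) = (19, 18)
  bit 1 = 1: acc = (19, 18) + (21, 17) = (12, 13)
  bit 2 = 0: acc unchanged = (12, 13)
  bit 3 = 0: acc unchanged = (12, 13)
  bit 4 = 1: acc = (12, 13) + (5, 0) = (1, 14)

19P = (1, 14)


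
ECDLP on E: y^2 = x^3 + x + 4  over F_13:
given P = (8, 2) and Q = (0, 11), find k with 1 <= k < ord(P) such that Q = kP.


Enumerate multiples of P until we hit Q = (0, 11):
  1P = (8, 2)
  2P = (7, 4)
  3P = (2, 12)
  4P = (0, 2)
  5P = (5, 11)
  6P = (9, 1)
  7P = (10, 0)
  8P = (9, 12)
  9P = (5, 2)
  10P = (0, 11)
Match found at i = 10.

k = 10


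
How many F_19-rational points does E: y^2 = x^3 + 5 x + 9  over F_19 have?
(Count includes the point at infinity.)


For each x in F_19, count y with y^2 = x^3 + 5 x + 9 mod 19:
  x = 0: RHS = 9, y in [3, 16]  -> 2 point(s)
  x = 4: RHS = 17, y in [6, 13]  -> 2 point(s)
  x = 5: RHS = 7, y in [8, 11]  -> 2 point(s)
  x = 7: RHS = 7, y in [8, 11]  -> 2 point(s)
  x = 9: RHS = 4, y in [2, 17]  -> 2 point(s)
  x = 12: RHS = 11, y in [7, 12]  -> 2 point(s)
  x = 14: RHS = 11, y in [7, 12]  -> 2 point(s)
  x = 15: RHS = 1, y in [1, 18]  -> 2 point(s)
  x = 16: RHS = 5, y in [9, 10]  -> 2 point(s)
Affine points: 18. Add the point at infinity: total = 19.

#E(F_19) = 19


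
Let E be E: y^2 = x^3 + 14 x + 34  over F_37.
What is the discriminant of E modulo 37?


4 a^3 + 27 b^2 = 4*14^3 + 27*34^2 = 10976 + 31212 = 42188
Delta = -16 * (42188) = -675008
Delta mod 37 = 20

Delta = 20 (mod 37)


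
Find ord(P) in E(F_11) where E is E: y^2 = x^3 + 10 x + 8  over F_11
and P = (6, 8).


Compute successive multiples of P until we hit O:
  1P = (6, 8)
  2P = (2, 5)
  3P = (7, 5)
  4P = (7, 6)
  5P = (2, 6)
  6P = (6, 3)
  7P = O

ord(P) = 7


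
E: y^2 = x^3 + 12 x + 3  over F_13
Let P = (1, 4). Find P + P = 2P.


Doubling: s = (3 x1^2 + a) / (2 y1)
s = (3*1^2 + 12) / (2*4) mod 13 = 10
x3 = s^2 - 2 x1 mod 13 = 10^2 - 2*1 = 7
y3 = s (x1 - x3) - y1 mod 13 = 10 * (1 - 7) - 4 = 1

2P = (7, 1)


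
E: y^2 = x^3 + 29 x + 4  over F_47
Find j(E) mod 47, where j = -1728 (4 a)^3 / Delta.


Delta = -16(4 a^3 + 27 b^2) mod 47 = 18
-1728 * (4 a)^3 = -1728 * (4*29)^3 mod 47 = 4
j = 4 * 18^(-1) mod 47 = 42

j = 42 (mod 47)


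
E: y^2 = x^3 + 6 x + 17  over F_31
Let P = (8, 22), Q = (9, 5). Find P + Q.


P != Q, so use the chord formula.
s = (y2 - y1) / (x2 - x1) = (14) / (1) mod 31 = 14
x3 = s^2 - x1 - x2 mod 31 = 14^2 - 8 - 9 = 24
y3 = s (x1 - x3) - y1 mod 31 = 14 * (8 - 24) - 22 = 2

P + Q = (24, 2)


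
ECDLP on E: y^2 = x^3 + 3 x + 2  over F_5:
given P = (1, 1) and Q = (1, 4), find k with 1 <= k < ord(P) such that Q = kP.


Enumerate multiples of P until we hit Q = (1, 4):
  1P = (1, 1)
  2P = (2, 1)
  3P = (2, 4)
  4P = (1, 4)
Match found at i = 4.

k = 4


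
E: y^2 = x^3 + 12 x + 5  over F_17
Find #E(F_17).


For each x in F_17, count y with y^2 = x^3 + 12 x + 5 mod 17:
  x = 1: RHS = 1, y in [1, 16]  -> 2 point(s)
  x = 3: RHS = 0, y in [0]  -> 1 point(s)
  x = 4: RHS = 15, y in [7, 10]  -> 2 point(s)
  x = 6: RHS = 4, y in [2, 15]  -> 2 point(s)
  x = 8: RHS = 1, y in [1, 16]  -> 2 point(s)
  x = 9: RHS = 9, y in [3, 14]  -> 2 point(s)
  x = 16: RHS = 9, y in [3, 14]  -> 2 point(s)
Affine points: 13. Add the point at infinity: total = 14.

#E(F_17) = 14


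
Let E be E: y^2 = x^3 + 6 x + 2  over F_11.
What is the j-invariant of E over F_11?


Delta = -16(4 a^3 + 27 b^2) mod 11 = 2
-1728 * (4 a)^3 = -1728 * (4*6)^3 mod 11 = 3
j = 3 * 2^(-1) mod 11 = 7

j = 7 (mod 11)


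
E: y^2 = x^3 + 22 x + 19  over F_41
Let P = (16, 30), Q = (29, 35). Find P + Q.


P != Q, so use the chord formula.
s = (y2 - y1) / (x2 - x1) = (5) / (13) mod 41 = 13
x3 = s^2 - x1 - x2 mod 41 = 13^2 - 16 - 29 = 1
y3 = s (x1 - x3) - y1 mod 41 = 13 * (16 - 1) - 30 = 1

P + Q = (1, 1)


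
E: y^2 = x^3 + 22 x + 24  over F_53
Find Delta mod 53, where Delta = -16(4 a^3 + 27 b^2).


4 a^3 + 27 b^2 = 4*22^3 + 27*24^2 = 42592 + 15552 = 58144
Delta = -16 * (58144) = -930304
Delta mod 53 = 5

Delta = 5 (mod 53)


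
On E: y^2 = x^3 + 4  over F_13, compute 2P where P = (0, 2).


Doubling: s = (3 x1^2 + a) / (2 y1)
s = (3*0^2 + 0) / (2*2) mod 13 = 0
x3 = s^2 - 2 x1 mod 13 = 0^2 - 2*0 = 0
y3 = s (x1 - x3) - y1 mod 13 = 0 * (0 - 0) - 2 = 11

2P = (0, 11)


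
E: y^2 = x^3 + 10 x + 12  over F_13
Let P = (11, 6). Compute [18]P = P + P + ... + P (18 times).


k = 18 = 10010_2 (binary, LSB first: 01001)
Double-and-add from P = (11, 6):
  bit 0 = 0: acc unchanged = O
  bit 1 = 1: acc = O + (7, 10) = (7, 10)
  bit 2 = 0: acc unchanged = (7, 10)
  bit 3 = 0: acc unchanged = (7, 10)
  bit 4 = 1: acc = (7, 10) + (9, 8) = (11, 7)

18P = (11, 7)


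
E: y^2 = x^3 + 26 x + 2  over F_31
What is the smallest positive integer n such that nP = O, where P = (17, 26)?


Compute successive multiples of P until we hit O:
  1P = (17, 26)
  2P = (11, 21)
  3P = (8, 28)
  4P = (16, 22)
  5P = (14, 17)
  6P = (9, 29)
  7P = (25, 8)
  8P = (27, 12)
  ... (continuing to 20P)
  20P = O

ord(P) = 20


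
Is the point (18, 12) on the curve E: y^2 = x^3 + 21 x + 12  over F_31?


Check whether y^2 = x^3 + 21 x + 12 (mod 31) for (x, y) = (18, 12).
LHS: y^2 = 12^2 mod 31 = 20
RHS: x^3 + 21 x + 12 = 18^3 + 21*18 + 12 mod 31 = 22
LHS != RHS

No, not on the curve


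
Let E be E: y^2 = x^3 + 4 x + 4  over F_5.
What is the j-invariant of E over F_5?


Delta = -16(4 a^3 + 27 b^2) mod 5 = 2
-1728 * (4 a)^3 = -1728 * (4*4)^3 mod 5 = 2
j = 2 * 2^(-1) mod 5 = 1

j = 1 (mod 5)


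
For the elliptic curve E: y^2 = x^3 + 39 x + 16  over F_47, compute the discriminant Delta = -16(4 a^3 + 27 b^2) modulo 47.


4 a^3 + 27 b^2 = 4*39^3 + 27*16^2 = 237276 + 6912 = 244188
Delta = -16 * (244188) = -3907008
Delta mod 47 = 8

Delta = 8 (mod 47)


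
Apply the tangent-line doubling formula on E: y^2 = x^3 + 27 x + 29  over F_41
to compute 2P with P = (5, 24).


Doubling: s = (3 x1^2 + a) / (2 y1)
s = (3*5^2 + 27) / (2*24) mod 41 = 38
x3 = s^2 - 2 x1 mod 41 = 38^2 - 2*5 = 40
y3 = s (x1 - x3) - y1 mod 41 = 38 * (5 - 40) - 24 = 40

2P = (40, 40)


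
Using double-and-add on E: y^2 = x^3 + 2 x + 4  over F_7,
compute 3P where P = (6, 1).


k = 3 = 11_2 (binary, LSB first: 11)
Double-and-add from P = (6, 1):
  bit 0 = 1: acc = O + (6, 1) = (6, 1)
  bit 1 = 1: acc = (6, 1) + (3, 3) = (0, 2)

3P = (0, 2)


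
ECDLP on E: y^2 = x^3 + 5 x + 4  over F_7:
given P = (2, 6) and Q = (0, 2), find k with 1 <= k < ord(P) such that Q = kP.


Enumerate multiples of P until we hit Q = (0, 2):
  1P = (2, 6)
  2P = (0, 5)
  3P = (0, 2)
Match found at i = 3.

k = 3


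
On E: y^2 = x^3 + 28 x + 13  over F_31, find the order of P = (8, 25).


Compute successive multiples of P until we hit O:
  1P = (8, 25)
  2P = (17, 16)
  3P = (7, 5)
  4P = (13, 30)
  5P = (11, 3)
  6P = (21, 29)
  7P = (12, 0)
  8P = (21, 2)
  ... (continuing to 14P)
  14P = O

ord(P) = 14


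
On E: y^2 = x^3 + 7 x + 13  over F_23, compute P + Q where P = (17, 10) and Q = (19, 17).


P != Q, so use the chord formula.
s = (y2 - y1) / (x2 - x1) = (7) / (2) mod 23 = 15
x3 = s^2 - x1 - x2 mod 23 = 15^2 - 17 - 19 = 5
y3 = s (x1 - x3) - y1 mod 23 = 15 * (17 - 5) - 10 = 9

P + Q = (5, 9)


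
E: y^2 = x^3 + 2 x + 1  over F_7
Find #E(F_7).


For each x in F_7, count y with y^2 = x^3 + 2 x + 1 mod 7:
  x = 0: RHS = 1, y in [1, 6]  -> 2 point(s)
  x = 1: RHS = 4, y in [2, 5]  -> 2 point(s)
Affine points: 4. Add the point at infinity: total = 5.

#E(F_7) = 5


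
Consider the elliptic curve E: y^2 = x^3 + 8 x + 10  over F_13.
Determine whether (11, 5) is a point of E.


Check whether y^2 = x^3 + 8 x + 10 (mod 13) for (x, y) = (11, 5).
LHS: y^2 = 5^2 mod 13 = 12
RHS: x^3 + 8 x + 10 = 11^3 + 8*11 + 10 mod 13 = 12
LHS = RHS

Yes, on the curve


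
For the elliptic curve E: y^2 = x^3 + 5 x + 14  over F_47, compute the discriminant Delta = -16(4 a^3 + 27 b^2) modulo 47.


4 a^3 + 27 b^2 = 4*5^3 + 27*14^2 = 500 + 5292 = 5792
Delta = -16 * (5792) = -92672
Delta mod 47 = 12

Delta = 12 (mod 47)


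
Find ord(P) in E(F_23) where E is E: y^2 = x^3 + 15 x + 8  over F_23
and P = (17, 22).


Compute successive multiples of P until we hit O:
  1P = (17, 22)
  2P = (5, 22)
  3P = (1, 1)
  4P = (14, 15)
  5P = (0, 10)
  6P = (10, 10)
  7P = (21, 4)
  8P = (11, 20)
  ... (continuing to 20P)
  20P = O

ord(P) = 20


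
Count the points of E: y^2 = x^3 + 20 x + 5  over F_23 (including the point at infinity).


For each x in F_23, count y with y^2 = x^3 + 20 x + 5 mod 23:
  x = 1: RHS = 3, y in [7, 16]  -> 2 point(s)
  x = 3: RHS = 0, y in [0]  -> 1 point(s)
  x = 5: RHS = 0, y in [0]  -> 1 point(s)
  x = 10: RHS = 9, y in [3, 20]  -> 2 point(s)
  x = 12: RHS = 18, y in [8, 15]  -> 2 point(s)
  x = 13: RHS = 1, y in [1, 22]  -> 2 point(s)
  x = 14: RHS = 16, y in [4, 19]  -> 2 point(s)
  x = 15: RHS = 0, y in [0]  -> 1 point(s)
  x = 21: RHS = 3, y in [7, 16]  -> 2 point(s)
Affine points: 15. Add the point at infinity: total = 16.

#E(F_23) = 16


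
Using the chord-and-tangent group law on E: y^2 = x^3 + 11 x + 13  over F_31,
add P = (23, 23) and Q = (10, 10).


P != Q, so use the chord formula.
s = (y2 - y1) / (x2 - x1) = (18) / (18) mod 31 = 1
x3 = s^2 - x1 - x2 mod 31 = 1^2 - 23 - 10 = 30
y3 = s (x1 - x3) - y1 mod 31 = 1 * (23 - 30) - 23 = 1

P + Q = (30, 1)


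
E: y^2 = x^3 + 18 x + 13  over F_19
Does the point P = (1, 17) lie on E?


Check whether y^2 = x^3 + 18 x + 13 (mod 19) for (x, y) = (1, 17).
LHS: y^2 = 17^2 mod 19 = 4
RHS: x^3 + 18 x + 13 = 1^3 + 18*1 + 13 mod 19 = 13
LHS != RHS

No, not on the curve


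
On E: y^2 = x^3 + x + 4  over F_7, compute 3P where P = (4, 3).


k = 3 = 11_2 (binary, LSB first: 11)
Double-and-add from P = (4, 3):
  bit 0 = 1: acc = O + (4, 3) = (4, 3)
  bit 1 = 1: acc = (4, 3) + (6, 4) = (6, 3)

3P = (6, 3)


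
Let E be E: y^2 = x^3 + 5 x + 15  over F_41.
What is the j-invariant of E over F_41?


Delta = -16(4 a^3 + 27 b^2) mod 41 = 6
-1728 * (4 a)^3 = -1728 * (4*5)^3 mod 41 = 11
j = 11 * 6^(-1) mod 41 = 36

j = 36 (mod 41)


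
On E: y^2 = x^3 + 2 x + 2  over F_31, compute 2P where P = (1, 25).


Doubling: s = (3 x1^2 + a) / (2 y1)
s = (3*1^2 + 2) / (2*25) mod 31 = 28
x3 = s^2 - 2 x1 mod 31 = 28^2 - 2*1 = 7
y3 = s (x1 - x3) - y1 mod 31 = 28 * (1 - 7) - 25 = 24

2P = (7, 24)


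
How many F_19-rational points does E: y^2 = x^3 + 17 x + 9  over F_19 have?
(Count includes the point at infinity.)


For each x in F_19, count y with y^2 = x^3 + 17 x + 9 mod 19:
  x = 0: RHS = 9, y in [3, 16]  -> 2 point(s)
  x = 3: RHS = 11, y in [7, 12]  -> 2 point(s)
  x = 6: RHS = 4, y in [2, 17]  -> 2 point(s)
  x = 8: RHS = 11, y in [7, 12]  -> 2 point(s)
  x = 9: RHS = 17, y in [6, 13]  -> 2 point(s)
  x = 10: RHS = 1, y in [1, 18]  -> 2 point(s)
  x = 11: RHS = 7, y in [8, 11]  -> 2 point(s)
  x = 16: RHS = 7, y in [8, 11]  -> 2 point(s)
  x = 17: RHS = 5, y in [9, 10]  -> 2 point(s)
Affine points: 18. Add the point at infinity: total = 19.

#E(F_19) = 19


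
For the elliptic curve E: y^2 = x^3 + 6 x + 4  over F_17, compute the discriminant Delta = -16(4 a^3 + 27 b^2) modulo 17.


4 a^3 + 27 b^2 = 4*6^3 + 27*4^2 = 864 + 432 = 1296
Delta = -16 * (1296) = -20736
Delta mod 17 = 4

Delta = 4 (mod 17)


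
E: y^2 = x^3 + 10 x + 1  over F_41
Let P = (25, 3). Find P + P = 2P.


Doubling: s = (3 x1^2 + a) / (2 y1)
s = (3*25^2 + 10) / (2*3) mod 41 = 34
x3 = s^2 - 2 x1 mod 41 = 34^2 - 2*25 = 40
y3 = s (x1 - x3) - y1 mod 41 = 34 * (25 - 40) - 3 = 20

2P = (40, 20)


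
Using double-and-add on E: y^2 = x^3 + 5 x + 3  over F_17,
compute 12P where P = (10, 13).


k = 12 = 1100_2 (binary, LSB first: 0011)
Double-and-add from P = (10, 13):
  bit 0 = 0: acc unchanged = O
  bit 1 = 0: acc unchanged = O
  bit 2 = 1: acc = O + (13, 15) = (13, 15)
  bit 3 = 1: acc = (13, 15) + (4, 6) = (1, 14)

12P = (1, 14)


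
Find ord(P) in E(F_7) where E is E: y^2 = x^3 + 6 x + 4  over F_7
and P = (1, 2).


Compute successive multiples of P until we hit O:
  1P = (1, 2)
  2P = (0, 2)
  3P = (6, 5)
  4P = (4, 6)
  5P = (3, 0)
  6P = (4, 1)
  7P = (6, 2)
  8P = (0, 5)
  ... (continuing to 10P)
  10P = O

ord(P) = 10


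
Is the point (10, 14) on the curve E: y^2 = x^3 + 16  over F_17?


Check whether y^2 = x^3 + 0 x + 16 (mod 17) for (x, y) = (10, 14).
LHS: y^2 = 14^2 mod 17 = 9
RHS: x^3 + 0 x + 16 = 10^3 + 0*10 + 16 mod 17 = 13
LHS != RHS

No, not on the curve


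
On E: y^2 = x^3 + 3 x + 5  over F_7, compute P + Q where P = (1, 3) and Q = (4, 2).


P != Q, so use the chord formula.
s = (y2 - y1) / (x2 - x1) = (6) / (3) mod 7 = 2
x3 = s^2 - x1 - x2 mod 7 = 2^2 - 1 - 4 = 6
y3 = s (x1 - x3) - y1 mod 7 = 2 * (1 - 6) - 3 = 1

P + Q = (6, 1)


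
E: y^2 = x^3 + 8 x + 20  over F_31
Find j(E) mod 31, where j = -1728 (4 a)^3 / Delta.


Delta = -16(4 a^3 + 27 b^2) mod 31 = 24
-1728 * (4 a)^3 = -1728 * (4*8)^3 mod 31 = 8
j = 8 * 24^(-1) mod 31 = 21

j = 21 (mod 31)


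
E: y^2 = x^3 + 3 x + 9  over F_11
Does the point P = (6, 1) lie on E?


Check whether y^2 = x^3 + 3 x + 9 (mod 11) for (x, y) = (6, 1).
LHS: y^2 = 1^2 mod 11 = 1
RHS: x^3 + 3 x + 9 = 6^3 + 3*6 + 9 mod 11 = 1
LHS = RHS

Yes, on the curve


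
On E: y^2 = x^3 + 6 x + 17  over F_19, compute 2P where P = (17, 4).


Doubling: s = (3 x1^2 + a) / (2 y1)
s = (3*17^2 + 6) / (2*4) mod 19 = 7
x3 = s^2 - 2 x1 mod 19 = 7^2 - 2*17 = 15
y3 = s (x1 - x3) - y1 mod 19 = 7 * (17 - 15) - 4 = 10

2P = (15, 10)


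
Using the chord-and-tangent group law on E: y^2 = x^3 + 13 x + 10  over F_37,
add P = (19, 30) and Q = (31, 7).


P != Q, so use the chord formula.
s = (y2 - y1) / (x2 - x1) = (14) / (12) mod 37 = 32
x3 = s^2 - x1 - x2 mod 37 = 32^2 - 19 - 31 = 12
y3 = s (x1 - x3) - y1 mod 37 = 32 * (19 - 12) - 30 = 9

P + Q = (12, 9)


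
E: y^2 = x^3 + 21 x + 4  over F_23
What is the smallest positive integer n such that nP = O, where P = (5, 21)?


Compute successive multiples of P until we hit O:
  1P = (5, 21)
  2P = (14, 11)
  3P = (20, 11)
  4P = (1, 7)
  5P = (12, 12)
  6P = (10, 15)
  7P = (3, 18)
  8P = (0, 21)
  ... (continuing to 30P)
  30P = O

ord(P) = 30


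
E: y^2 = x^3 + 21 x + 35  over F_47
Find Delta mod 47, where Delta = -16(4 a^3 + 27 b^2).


4 a^3 + 27 b^2 = 4*21^3 + 27*35^2 = 37044 + 33075 = 70119
Delta = -16 * (70119) = -1121904
Delta mod 47 = 33

Delta = 33 (mod 47)


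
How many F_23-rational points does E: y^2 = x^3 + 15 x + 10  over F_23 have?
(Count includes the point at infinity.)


For each x in F_23, count y with y^2 = x^3 + 15 x + 10 mod 23:
  x = 1: RHS = 3, y in [7, 16]  -> 2 point(s)
  x = 2: RHS = 2, y in [5, 18]  -> 2 point(s)
  x = 3: RHS = 13, y in [6, 17]  -> 2 point(s)
  x = 5: RHS = 3, y in [7, 16]  -> 2 point(s)
  x = 9: RHS = 0, y in [0]  -> 1 point(s)
  x = 12: RHS = 9, y in [3, 20]  -> 2 point(s)
  x = 17: RHS = 3, y in [7, 16]  -> 2 point(s)
  x = 19: RHS = 1, y in [1, 22]  -> 2 point(s)
  x = 21: RHS = 18, y in [8, 15]  -> 2 point(s)
Affine points: 17. Add the point at infinity: total = 18.

#E(F_23) = 18


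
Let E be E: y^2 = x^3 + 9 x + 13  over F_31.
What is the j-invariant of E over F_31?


Delta = -16(4 a^3 + 27 b^2) mod 31 = 27
-1728 * (4 a)^3 = -1728 * (4*9)^3 mod 31 = 8
j = 8 * 27^(-1) mod 31 = 29

j = 29 (mod 31)


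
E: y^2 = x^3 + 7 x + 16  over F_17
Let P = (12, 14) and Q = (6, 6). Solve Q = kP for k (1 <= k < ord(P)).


Enumerate multiples of P until we hit Q = (6, 6):
  1P = (12, 14)
  2P = (6, 6)
Match found at i = 2.

k = 2


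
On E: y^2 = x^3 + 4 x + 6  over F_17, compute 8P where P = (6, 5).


k = 8 = 1000_2 (binary, LSB first: 0001)
Double-and-add from P = (6, 5):
  bit 0 = 0: acc unchanged = O
  bit 1 = 0: acc unchanged = O
  bit 2 = 0: acc unchanged = O
  bit 3 = 1: acc = O + (6, 12) = (6, 12)

8P = (6, 12)


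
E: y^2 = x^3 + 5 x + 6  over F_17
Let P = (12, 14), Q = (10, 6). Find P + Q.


P != Q, so use the chord formula.
s = (y2 - y1) / (x2 - x1) = (9) / (15) mod 17 = 4
x3 = s^2 - x1 - x2 mod 17 = 4^2 - 12 - 10 = 11
y3 = s (x1 - x3) - y1 mod 17 = 4 * (12 - 11) - 14 = 7

P + Q = (11, 7)


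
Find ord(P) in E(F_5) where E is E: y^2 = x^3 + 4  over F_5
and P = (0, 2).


Compute successive multiples of P until we hit O:
  1P = (0, 2)
  2P = (0, 3)
  3P = O

ord(P) = 3


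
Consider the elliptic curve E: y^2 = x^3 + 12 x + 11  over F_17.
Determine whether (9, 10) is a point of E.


Check whether y^2 = x^3 + 12 x + 11 (mod 17) for (x, y) = (9, 10).
LHS: y^2 = 10^2 mod 17 = 15
RHS: x^3 + 12 x + 11 = 9^3 + 12*9 + 11 mod 17 = 15
LHS = RHS

Yes, on the curve


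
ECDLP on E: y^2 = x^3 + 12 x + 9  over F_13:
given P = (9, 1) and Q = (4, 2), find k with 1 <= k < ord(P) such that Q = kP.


Enumerate multiples of P until we hit Q = (4, 2):
  1P = (9, 1)
  2P = (11, 4)
  3P = (5, 5)
  4P = (0, 3)
  5P = (1, 3)
  6P = (12, 3)
  7P = (4, 11)
  8P = (4, 2)
Match found at i = 8.

k = 8


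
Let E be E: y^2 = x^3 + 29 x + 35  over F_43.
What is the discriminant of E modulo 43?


4 a^3 + 27 b^2 = 4*29^3 + 27*35^2 = 97556 + 33075 = 130631
Delta = -16 * (130631) = -2090096
Delta mod 43 = 5

Delta = 5 (mod 43)


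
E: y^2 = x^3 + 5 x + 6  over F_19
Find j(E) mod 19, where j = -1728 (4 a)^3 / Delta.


Delta = -16(4 a^3 + 27 b^2) mod 19 = 8
-1728 * (4 a)^3 = -1728 * (4*5)^3 mod 19 = 1
j = 1 * 8^(-1) mod 19 = 12

j = 12 (mod 19)


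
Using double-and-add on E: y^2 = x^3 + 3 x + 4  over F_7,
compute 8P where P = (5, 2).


k = 8 = 1000_2 (binary, LSB first: 0001)
Double-and-add from P = (5, 2):
  bit 0 = 0: acc unchanged = O
  bit 1 = 0: acc unchanged = O
  bit 2 = 0: acc unchanged = O
  bit 3 = 1: acc = O + (1, 1) = (1, 1)

8P = (1, 1)


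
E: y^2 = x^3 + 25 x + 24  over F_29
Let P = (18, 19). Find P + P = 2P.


Doubling: s = (3 x1^2 + a) / (2 y1)
s = (3*18^2 + 25) / (2*19) mod 29 = 27
x3 = s^2 - 2 x1 mod 29 = 27^2 - 2*18 = 26
y3 = s (x1 - x3) - y1 mod 29 = 27 * (18 - 26) - 19 = 26

2P = (26, 26)


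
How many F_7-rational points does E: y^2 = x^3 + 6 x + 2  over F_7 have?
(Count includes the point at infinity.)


For each x in F_7, count y with y^2 = x^3 + 6 x + 2 mod 7:
  x = 0: RHS = 2, y in [3, 4]  -> 2 point(s)
  x = 1: RHS = 2, y in [3, 4]  -> 2 point(s)
  x = 2: RHS = 1, y in [1, 6]  -> 2 point(s)
  x = 6: RHS = 2, y in [3, 4]  -> 2 point(s)
Affine points: 8. Add the point at infinity: total = 9.

#E(F_7) = 9


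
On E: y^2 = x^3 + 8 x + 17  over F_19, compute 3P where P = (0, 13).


k = 3 = 11_2 (binary, LSB first: 11)
Double-and-add from P = (0, 13):
  bit 0 = 1: acc = O + (0, 13) = (0, 13)
  bit 1 = 1: acc = (0, 13) + (11, 7) = (5, 7)

3P = (5, 7)


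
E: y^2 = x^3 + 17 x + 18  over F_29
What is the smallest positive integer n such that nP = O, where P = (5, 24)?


Compute successive multiples of P until we hit O:
  1P = (5, 24)
  2P = (12, 23)
  3P = (28, 0)
  4P = (12, 6)
  5P = (5, 5)
  6P = O

ord(P) = 6


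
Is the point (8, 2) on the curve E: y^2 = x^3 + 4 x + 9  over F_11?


Check whether y^2 = x^3 + 4 x + 9 (mod 11) for (x, y) = (8, 2).
LHS: y^2 = 2^2 mod 11 = 4
RHS: x^3 + 4 x + 9 = 8^3 + 4*8 + 9 mod 11 = 3
LHS != RHS

No, not on the curve


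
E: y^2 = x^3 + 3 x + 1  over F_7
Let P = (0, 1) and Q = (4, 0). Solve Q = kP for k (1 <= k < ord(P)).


Enumerate multiples of P until we hit Q = (4, 0):
  1P = (0, 1)
  2P = (4, 0)
Match found at i = 2.

k = 2


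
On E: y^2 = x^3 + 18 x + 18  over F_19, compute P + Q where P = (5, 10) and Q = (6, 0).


P != Q, so use the chord formula.
s = (y2 - y1) / (x2 - x1) = (9) / (1) mod 19 = 9
x3 = s^2 - x1 - x2 mod 19 = 9^2 - 5 - 6 = 13
y3 = s (x1 - x3) - y1 mod 19 = 9 * (5 - 13) - 10 = 13

P + Q = (13, 13)


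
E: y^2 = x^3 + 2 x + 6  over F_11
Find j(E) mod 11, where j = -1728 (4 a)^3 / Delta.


Delta = -16(4 a^3 + 27 b^2) mod 11 = 7
-1728 * (4 a)^3 = -1728 * (4*2)^3 mod 11 = 5
j = 5 * 7^(-1) mod 11 = 7

j = 7 (mod 11)


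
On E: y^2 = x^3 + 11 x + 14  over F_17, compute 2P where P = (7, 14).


Doubling: s = (3 x1^2 + a) / (2 y1)
s = (3*7^2 + 11) / (2*14) mod 17 = 2
x3 = s^2 - 2 x1 mod 17 = 2^2 - 2*7 = 7
y3 = s (x1 - x3) - y1 mod 17 = 2 * (7 - 7) - 14 = 3

2P = (7, 3)


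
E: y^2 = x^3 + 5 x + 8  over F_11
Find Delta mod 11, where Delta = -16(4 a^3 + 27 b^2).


4 a^3 + 27 b^2 = 4*5^3 + 27*8^2 = 500 + 1728 = 2228
Delta = -16 * (2228) = -35648
Delta mod 11 = 3

Delta = 3 (mod 11)


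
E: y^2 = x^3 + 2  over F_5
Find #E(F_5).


For each x in F_5, count y with y^2 = x^3 + 0 x + 2 mod 5:
  x = 2: RHS = 0, y in [0]  -> 1 point(s)
  x = 3: RHS = 4, y in [2, 3]  -> 2 point(s)
  x = 4: RHS = 1, y in [1, 4]  -> 2 point(s)
Affine points: 5. Add the point at infinity: total = 6.

#E(F_5) = 6


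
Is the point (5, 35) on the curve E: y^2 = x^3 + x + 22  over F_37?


Check whether y^2 = x^3 + 1 x + 22 (mod 37) for (x, y) = (5, 35).
LHS: y^2 = 35^2 mod 37 = 4
RHS: x^3 + 1 x + 22 = 5^3 + 1*5 + 22 mod 37 = 4
LHS = RHS

Yes, on the curve


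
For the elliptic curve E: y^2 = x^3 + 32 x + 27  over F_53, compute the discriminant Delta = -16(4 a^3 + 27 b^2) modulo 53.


4 a^3 + 27 b^2 = 4*32^3 + 27*27^2 = 131072 + 19683 = 150755
Delta = -16 * (150755) = -2412080
Delta mod 53 = 3

Delta = 3 (mod 53)


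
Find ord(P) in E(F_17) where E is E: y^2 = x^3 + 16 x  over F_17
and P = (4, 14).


Compute successive multiples of P until we hit O:
  1P = (4, 14)
  2P = (0, 0)
  3P = (4, 3)
  4P = O

ord(P) = 4


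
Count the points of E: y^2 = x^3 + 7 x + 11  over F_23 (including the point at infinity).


For each x in F_23, count y with y^2 = x^3 + 7 x + 11 mod 23:
  x = 3: RHS = 13, y in [6, 17]  -> 2 point(s)
  x = 6: RHS = 16, y in [4, 19]  -> 2 point(s)
  x = 7: RHS = 12, y in [9, 14]  -> 2 point(s)
  x = 8: RHS = 4, y in [2, 21]  -> 2 point(s)
  x = 10: RHS = 0, y in [0]  -> 1 point(s)
  x = 11: RHS = 16, y in [4, 19]  -> 2 point(s)
  x = 12: RHS = 6, y in [11, 12]  -> 2 point(s)
  x = 14: RHS = 1, y in [1, 22]  -> 2 point(s)
  x = 15: RHS = 18, y in [8, 15]  -> 2 point(s)
  x = 17: RHS = 6, y in [11, 12]  -> 2 point(s)
  x = 18: RHS = 12, y in [9, 14]  -> 2 point(s)
  x = 20: RHS = 9, y in [3, 20]  -> 2 point(s)
  x = 21: RHS = 12, y in [9, 14]  -> 2 point(s)
  x = 22: RHS = 3, y in [7, 16]  -> 2 point(s)
Affine points: 27. Add the point at infinity: total = 28.

#E(F_23) = 28


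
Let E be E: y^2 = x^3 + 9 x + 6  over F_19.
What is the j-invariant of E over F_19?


Delta = -16(4 a^3 + 27 b^2) mod 19 = 17
-1728 * (4 a)^3 = -1728 * (4*9)^3 mod 19 = 11
j = 11 * 17^(-1) mod 19 = 4

j = 4 (mod 19)


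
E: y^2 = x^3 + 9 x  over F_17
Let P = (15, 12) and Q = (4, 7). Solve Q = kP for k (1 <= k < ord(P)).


Enumerate multiples of P until we hit Q = (4, 7):
  1P = (15, 12)
  2P = (13, 11)
  3P = (2, 3)
  4P = (4, 10)
  5P = (0, 0)
  6P = (4, 7)
Match found at i = 6.

k = 6


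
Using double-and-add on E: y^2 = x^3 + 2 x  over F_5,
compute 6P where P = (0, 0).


k = 6 = 110_2 (binary, LSB first: 011)
Double-and-add from P = (0, 0):
  bit 0 = 0: acc unchanged = O
  bit 1 = 1: acc = O + O = O
  bit 2 = 1: acc = O + O = O

6P = O


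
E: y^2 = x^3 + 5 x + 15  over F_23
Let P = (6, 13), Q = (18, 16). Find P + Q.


P != Q, so use the chord formula.
s = (y2 - y1) / (x2 - x1) = (3) / (12) mod 23 = 6
x3 = s^2 - x1 - x2 mod 23 = 6^2 - 6 - 18 = 12
y3 = s (x1 - x3) - y1 mod 23 = 6 * (6 - 12) - 13 = 20

P + Q = (12, 20)


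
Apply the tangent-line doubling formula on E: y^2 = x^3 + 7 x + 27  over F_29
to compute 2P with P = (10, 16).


Doubling: s = (3 x1^2 + a) / (2 y1)
s = (3*10^2 + 7) / (2*16) mod 29 = 25
x3 = s^2 - 2 x1 mod 29 = 25^2 - 2*10 = 25
y3 = s (x1 - x3) - y1 mod 29 = 25 * (10 - 25) - 16 = 15

2P = (25, 15)


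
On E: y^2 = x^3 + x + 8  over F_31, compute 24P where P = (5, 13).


k = 24 = 11000_2 (binary, LSB first: 00011)
Double-and-add from P = (5, 13):
  bit 0 = 0: acc unchanged = O
  bit 1 = 0: acc unchanged = O
  bit 2 = 0: acc unchanged = O
  bit 3 = 1: acc = O + (8, 1) = (8, 1)
  bit 4 = 1: acc = (8, 1) + (4, 13) = (28, 28)

24P = (28, 28)


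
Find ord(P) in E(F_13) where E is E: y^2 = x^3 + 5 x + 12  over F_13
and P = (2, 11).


Compute successive multiples of P until we hit O:
  1P = (2, 11)
  2P = (10, 10)
  3P = (0, 5)
  4P = (7, 0)
  5P = (0, 8)
  6P = (10, 3)
  7P = (2, 2)
  8P = O

ord(P) = 8


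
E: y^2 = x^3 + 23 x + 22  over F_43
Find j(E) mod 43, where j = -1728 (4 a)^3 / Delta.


Delta = -16(4 a^3 + 27 b^2) mod 43 = 20
-1728 * (4 a)^3 = -1728 * (4*23)^3 mod 43 = 35
j = 35 * 20^(-1) mod 43 = 34

j = 34 (mod 43)


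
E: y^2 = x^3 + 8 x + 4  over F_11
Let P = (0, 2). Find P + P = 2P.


Doubling: s = (3 x1^2 + a) / (2 y1)
s = (3*0^2 + 8) / (2*2) mod 11 = 2
x3 = s^2 - 2 x1 mod 11 = 2^2 - 2*0 = 4
y3 = s (x1 - x3) - y1 mod 11 = 2 * (0 - 4) - 2 = 1

2P = (4, 1)


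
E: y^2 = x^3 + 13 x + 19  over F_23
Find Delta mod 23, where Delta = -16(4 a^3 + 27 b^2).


4 a^3 + 27 b^2 = 4*13^3 + 27*19^2 = 8788 + 9747 = 18535
Delta = -16 * (18535) = -296560
Delta mod 23 = 2

Delta = 2 (mod 23)


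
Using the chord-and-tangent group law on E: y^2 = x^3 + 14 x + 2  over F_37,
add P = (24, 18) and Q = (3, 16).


P != Q, so use the chord formula.
s = (y2 - y1) / (x2 - x1) = (35) / (16) mod 37 = 23
x3 = s^2 - x1 - x2 mod 37 = 23^2 - 24 - 3 = 21
y3 = s (x1 - x3) - y1 mod 37 = 23 * (24 - 21) - 18 = 14

P + Q = (21, 14)


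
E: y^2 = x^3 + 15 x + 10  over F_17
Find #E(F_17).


For each x in F_17, count y with y^2 = x^3 + 15 x + 10 mod 17:
  x = 1: RHS = 9, y in [3, 14]  -> 2 point(s)
  x = 4: RHS = 15, y in [7, 10]  -> 2 point(s)
  x = 7: RHS = 16, y in [4, 13]  -> 2 point(s)
  x = 8: RHS = 13, y in [8, 9]  -> 2 point(s)
  x = 10: RHS = 4, y in [2, 15]  -> 2 point(s)
Affine points: 10. Add the point at infinity: total = 11.

#E(F_17) = 11


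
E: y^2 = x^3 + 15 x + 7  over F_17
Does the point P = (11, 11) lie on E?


Check whether y^2 = x^3 + 15 x + 7 (mod 17) for (x, y) = (11, 11).
LHS: y^2 = 11^2 mod 17 = 2
RHS: x^3 + 15 x + 7 = 11^3 + 15*11 + 7 mod 17 = 7
LHS != RHS

No, not on the curve


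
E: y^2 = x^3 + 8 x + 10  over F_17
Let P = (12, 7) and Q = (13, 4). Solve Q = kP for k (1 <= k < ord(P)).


Enumerate multiples of P until we hit Q = (13, 4):
  1P = (12, 7)
  2P = (1, 6)
  3P = (13, 13)
  4P = (11, 16)
  5P = (7, 16)
  6P = (6, 6)
  7P = (8, 5)
  8P = (10, 11)
  9P = (16, 1)
  10P = (4, 15)
  11P = (2, 0)
  12P = (4, 2)
  13P = (16, 16)
  14P = (10, 6)
  15P = (8, 12)
  16P = (6, 11)
  17P = (7, 1)
  18P = (11, 1)
  19P = (13, 4)
Match found at i = 19.

k = 19


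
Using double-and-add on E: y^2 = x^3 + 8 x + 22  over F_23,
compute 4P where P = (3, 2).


k = 4 = 100_2 (binary, LSB first: 001)
Double-and-add from P = (3, 2):
  bit 0 = 0: acc unchanged = O
  bit 1 = 0: acc unchanged = O
  bit 2 = 1: acc = O + (3, 2) = (3, 2)

4P = (3, 2)


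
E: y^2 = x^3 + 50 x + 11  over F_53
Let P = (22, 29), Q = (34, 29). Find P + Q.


P != Q, so use the chord formula.
s = (y2 - y1) / (x2 - x1) = (0) / (12) mod 53 = 0
x3 = s^2 - x1 - x2 mod 53 = 0^2 - 22 - 34 = 50
y3 = s (x1 - x3) - y1 mod 53 = 0 * (22 - 50) - 29 = 24

P + Q = (50, 24)


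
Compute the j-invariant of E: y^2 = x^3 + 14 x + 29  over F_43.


Delta = -16(4 a^3 + 27 b^2) mod 43 = 34
-1728 * (4 a)^3 = -1728 * (4*14)^3 mod 43 = 11
j = 11 * 34^(-1) mod 43 = 37

j = 37 (mod 43)


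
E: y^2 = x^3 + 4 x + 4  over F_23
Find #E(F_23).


For each x in F_23, count y with y^2 = x^3 + 4 x + 4 mod 23:
  x = 0: RHS = 4, y in [2, 21]  -> 2 point(s)
  x = 1: RHS = 9, y in [3, 20]  -> 2 point(s)
  x = 10: RHS = 9, y in [3, 20]  -> 2 point(s)
  x = 12: RHS = 9, y in [3, 20]  -> 2 point(s)
  x = 15: RHS = 12, y in [9, 14]  -> 2 point(s)
  x = 16: RHS = 1, y in [1, 22]  -> 2 point(s)
  x = 19: RHS = 16, y in [4, 19]  -> 2 point(s)
Affine points: 14. Add the point at infinity: total = 15.

#E(F_23) = 15


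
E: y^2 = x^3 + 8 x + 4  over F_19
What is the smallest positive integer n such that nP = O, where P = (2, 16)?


Compute successive multiples of P until we hit O:
  1P = (2, 16)
  2P = (5, 13)
  3P = (13, 14)
  4P = (10, 1)
  5P = (12, 17)
  6P = (9, 8)
  7P = (0, 17)
  8P = (3, 13)
  ... (continuing to 23P)
  23P = O

ord(P) = 23


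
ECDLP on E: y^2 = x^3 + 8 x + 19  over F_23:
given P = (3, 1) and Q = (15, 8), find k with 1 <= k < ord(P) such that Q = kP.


Enumerate multiples of P until we hit Q = (15, 8):
  1P = (3, 1)
  2P = (7, 21)
  3P = (15, 8)
Match found at i = 3.

k = 3


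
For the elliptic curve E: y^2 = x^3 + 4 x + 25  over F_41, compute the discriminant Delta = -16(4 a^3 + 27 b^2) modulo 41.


4 a^3 + 27 b^2 = 4*4^3 + 27*25^2 = 256 + 16875 = 17131
Delta = -16 * (17131) = -274096
Delta mod 41 = 30

Delta = 30 (mod 41)


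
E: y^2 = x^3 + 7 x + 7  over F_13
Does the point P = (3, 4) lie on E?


Check whether y^2 = x^3 + 7 x + 7 (mod 13) for (x, y) = (3, 4).
LHS: y^2 = 4^2 mod 13 = 3
RHS: x^3 + 7 x + 7 = 3^3 + 7*3 + 7 mod 13 = 3
LHS = RHS

Yes, on the curve


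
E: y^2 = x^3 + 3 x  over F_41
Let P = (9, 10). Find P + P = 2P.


Doubling: s = (3 x1^2 + a) / (2 y1)
s = (3*9^2 + 3) / (2*10) mod 41 = 0
x3 = s^2 - 2 x1 mod 41 = 0^2 - 2*9 = 23
y3 = s (x1 - x3) - y1 mod 41 = 0 * (9 - 23) - 10 = 31

2P = (23, 31)


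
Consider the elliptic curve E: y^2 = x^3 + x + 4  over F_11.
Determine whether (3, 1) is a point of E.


Check whether y^2 = x^3 + 1 x + 4 (mod 11) for (x, y) = (3, 1).
LHS: y^2 = 1^2 mod 11 = 1
RHS: x^3 + 1 x + 4 = 3^3 + 1*3 + 4 mod 11 = 1
LHS = RHS

Yes, on the curve


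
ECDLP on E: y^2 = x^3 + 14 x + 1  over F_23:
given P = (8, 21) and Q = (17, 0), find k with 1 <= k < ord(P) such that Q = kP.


Enumerate multiples of P until we hit Q = (17, 0):
  1P = (8, 21)
  2P = (20, 22)
  3P = (22, 20)
  4P = (18, 6)
  5P = (5, 9)
  6P = (3, 22)
  7P = (1, 19)
  8P = (0, 1)
  9P = (4, 12)
  10P = (6, 18)
  11P = (17, 0)
Match found at i = 11.

k = 11


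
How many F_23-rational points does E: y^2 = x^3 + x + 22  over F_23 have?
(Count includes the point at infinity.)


For each x in F_23, count y with y^2 = x^3 + 1 x + 22 mod 23:
  x = 1: RHS = 1, y in [1, 22]  -> 2 point(s)
  x = 2: RHS = 9, y in [3, 20]  -> 2 point(s)
  x = 3: RHS = 6, y in [11, 12]  -> 2 point(s)
  x = 7: RHS = 4, y in [2, 21]  -> 2 point(s)
  x = 8: RHS = 13, y in [6, 17]  -> 2 point(s)
  x = 9: RHS = 1, y in [1, 22]  -> 2 point(s)
  x = 13: RHS = 1, y in [1, 22]  -> 2 point(s)
  x = 15: RHS = 8, y in [10, 13]  -> 2 point(s)
  x = 19: RHS = 0, y in [0]  -> 1 point(s)
  x = 21: RHS = 12, y in [9, 14]  -> 2 point(s)
Affine points: 19. Add the point at infinity: total = 20.

#E(F_23) = 20


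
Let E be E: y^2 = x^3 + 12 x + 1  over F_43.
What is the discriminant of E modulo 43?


4 a^3 + 27 b^2 = 4*12^3 + 27*1^2 = 6912 + 27 = 6939
Delta = -16 * (6939) = -111024
Delta mod 43 = 2

Delta = 2 (mod 43)


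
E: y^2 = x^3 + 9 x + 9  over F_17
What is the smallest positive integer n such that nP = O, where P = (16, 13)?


Compute successive multiples of P until we hit O:
  1P = (16, 13)
  2P = (0, 14)
  3P = (2, 1)
  4P = (15, 0)
  5P = (2, 16)
  6P = (0, 3)
  7P = (16, 4)
  8P = O

ord(P) = 8


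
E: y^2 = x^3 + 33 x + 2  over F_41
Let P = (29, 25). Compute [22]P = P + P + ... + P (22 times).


k = 22 = 10110_2 (binary, LSB first: 01101)
Double-and-add from P = (29, 25):
  bit 0 = 0: acc unchanged = O
  bit 1 = 1: acc = O + (33, 28) = (33, 28)
  bit 2 = 1: acc = (33, 28) + (36, 9) = (3, 28)
  bit 3 = 0: acc unchanged = (3, 28)
  bit 4 = 1: acc = (3, 28) + (32, 1) = (29, 16)

22P = (29, 16)


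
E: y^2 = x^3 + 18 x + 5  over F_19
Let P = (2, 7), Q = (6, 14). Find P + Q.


P != Q, so use the chord formula.
s = (y2 - y1) / (x2 - x1) = (7) / (4) mod 19 = 16
x3 = s^2 - x1 - x2 mod 19 = 16^2 - 2 - 6 = 1
y3 = s (x1 - x3) - y1 mod 19 = 16 * (2 - 1) - 7 = 9

P + Q = (1, 9)


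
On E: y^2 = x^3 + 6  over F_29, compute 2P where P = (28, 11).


Doubling: s = (3 x1^2 + a) / (2 y1)
s = (3*28^2 + 0) / (2*11) mod 29 = 12
x3 = s^2 - 2 x1 mod 29 = 12^2 - 2*28 = 1
y3 = s (x1 - x3) - y1 mod 29 = 12 * (28 - 1) - 11 = 23

2P = (1, 23)


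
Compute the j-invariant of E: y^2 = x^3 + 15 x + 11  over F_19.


Delta = -16(4 a^3 + 27 b^2) mod 19 = 8
-1728 * (4 a)^3 = -1728 * (4*15)^3 mod 19 = 8
j = 8 * 8^(-1) mod 19 = 1

j = 1 (mod 19)


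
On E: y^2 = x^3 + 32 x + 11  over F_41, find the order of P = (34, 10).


Compute successive multiples of P until we hit O:
  1P = (34, 10)
  2P = (12, 27)
  3P = (5, 3)
  4P = (18, 8)
  5P = (14, 13)
  6P = (29, 20)
  7P = (23, 9)
  8P = (4, 30)
  ... (continuing to 18P)
  18P = O

ord(P) = 18


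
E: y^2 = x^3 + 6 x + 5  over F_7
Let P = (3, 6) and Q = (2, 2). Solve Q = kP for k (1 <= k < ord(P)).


Enumerate multiples of P until we hit Q = (2, 2):
  1P = (3, 6)
  2P = (2, 2)
Match found at i = 2.

k = 2


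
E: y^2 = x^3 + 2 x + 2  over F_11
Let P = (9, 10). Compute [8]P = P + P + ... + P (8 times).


k = 8 = 1000_2 (binary, LSB first: 0001)
Double-and-add from P = (9, 10):
  bit 0 = 0: acc unchanged = O
  bit 1 = 0: acc unchanged = O
  bit 2 = 0: acc unchanged = O
  bit 3 = 1: acc = O + (9, 1) = (9, 1)

8P = (9, 1)


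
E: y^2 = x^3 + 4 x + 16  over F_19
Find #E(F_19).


For each x in F_19, count y with y^2 = x^3 + 4 x + 16 mod 19:
  x = 0: RHS = 16, y in [4, 15]  -> 2 point(s)
  x = 3: RHS = 17, y in [6, 13]  -> 2 point(s)
  x = 4: RHS = 1, y in [1, 18]  -> 2 point(s)
  x = 5: RHS = 9, y in [3, 16]  -> 2 point(s)
  x = 6: RHS = 9, y in [3, 16]  -> 2 point(s)
  x = 7: RHS = 7, y in [8, 11]  -> 2 point(s)
  x = 8: RHS = 9, y in [3, 16]  -> 2 point(s)
  x = 10: RHS = 11, y in [7, 12]  -> 2 point(s)
  x = 11: RHS = 4, y in [2, 17]  -> 2 point(s)
  x = 12: RHS = 6, y in [5, 14]  -> 2 point(s)
  x = 13: RHS = 4, y in [2, 17]  -> 2 point(s)
  x = 14: RHS = 4, y in [2, 17]  -> 2 point(s)
  x = 17: RHS = 0, y in [0]  -> 1 point(s)
  x = 18: RHS = 11, y in [7, 12]  -> 2 point(s)
Affine points: 27. Add the point at infinity: total = 28.

#E(F_19) = 28


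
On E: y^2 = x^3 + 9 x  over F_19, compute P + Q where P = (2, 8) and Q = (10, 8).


P != Q, so use the chord formula.
s = (y2 - y1) / (x2 - x1) = (0) / (8) mod 19 = 0
x3 = s^2 - x1 - x2 mod 19 = 0^2 - 2 - 10 = 7
y3 = s (x1 - x3) - y1 mod 19 = 0 * (2 - 7) - 8 = 11

P + Q = (7, 11)


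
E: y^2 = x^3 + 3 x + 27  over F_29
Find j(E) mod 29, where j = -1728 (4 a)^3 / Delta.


Delta = -16(4 a^3 + 27 b^2) mod 29 = 24
-1728 * (4 a)^3 = -1728 * (4*3)^3 mod 29 = 1
j = 1 * 24^(-1) mod 29 = 23

j = 23 (mod 29)


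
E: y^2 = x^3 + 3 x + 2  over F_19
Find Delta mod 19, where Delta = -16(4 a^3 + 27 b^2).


4 a^3 + 27 b^2 = 4*3^3 + 27*2^2 = 108 + 108 = 216
Delta = -16 * (216) = -3456
Delta mod 19 = 2

Delta = 2 (mod 19)


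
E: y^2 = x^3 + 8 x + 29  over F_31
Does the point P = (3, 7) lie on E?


Check whether y^2 = x^3 + 8 x + 29 (mod 31) for (x, y) = (3, 7).
LHS: y^2 = 7^2 mod 31 = 18
RHS: x^3 + 8 x + 29 = 3^3 + 8*3 + 29 mod 31 = 18
LHS = RHS

Yes, on the curve


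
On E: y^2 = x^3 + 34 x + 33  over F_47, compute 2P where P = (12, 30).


Doubling: s = (3 x1^2 + a) / (2 y1)
s = (3*12^2 + 34) / (2*30) mod 47 = 25
x3 = s^2 - 2 x1 mod 47 = 25^2 - 2*12 = 37
y3 = s (x1 - x3) - y1 mod 47 = 25 * (12 - 37) - 30 = 3

2P = (37, 3)


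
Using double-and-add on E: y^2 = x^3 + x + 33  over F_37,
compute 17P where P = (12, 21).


k = 17 = 10001_2 (binary, LSB first: 10001)
Double-and-add from P = (12, 21):
  bit 0 = 1: acc = O + (12, 21) = (12, 21)
  bit 1 = 0: acc unchanged = (12, 21)
  bit 2 = 0: acc unchanged = (12, 21)
  bit 3 = 0: acc unchanged = (12, 21)
  bit 4 = 1: acc = (12, 21) + (14, 4) = (0, 25)

17P = (0, 25)


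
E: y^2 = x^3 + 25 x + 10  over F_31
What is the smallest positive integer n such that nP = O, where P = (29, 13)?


Compute successive multiples of P until we hit O:
  1P = (29, 13)
  2P = (29, 18)
  3P = O

ord(P) = 3


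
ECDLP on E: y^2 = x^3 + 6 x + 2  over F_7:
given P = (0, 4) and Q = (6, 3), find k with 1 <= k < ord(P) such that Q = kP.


Enumerate multiples of P until we hit Q = (6, 3):
  1P = (0, 4)
  2P = (1, 4)
  3P = (6, 3)
Match found at i = 3.

k = 3


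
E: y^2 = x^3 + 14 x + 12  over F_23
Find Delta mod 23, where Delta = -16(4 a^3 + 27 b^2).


4 a^3 + 27 b^2 = 4*14^3 + 27*12^2 = 10976 + 3888 = 14864
Delta = -16 * (14864) = -237824
Delta mod 23 = 19

Delta = 19 (mod 23)


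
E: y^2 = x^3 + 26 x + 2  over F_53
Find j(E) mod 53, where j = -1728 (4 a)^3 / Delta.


Delta = -16(4 a^3 + 27 b^2) mod 53 = 29
-1728 * (4 a)^3 = -1728 * (4*26)^3 mod 53 = 44
j = 44 * 29^(-1) mod 53 = 7

j = 7 (mod 53)


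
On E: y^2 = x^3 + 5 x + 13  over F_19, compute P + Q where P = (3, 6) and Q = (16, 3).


P != Q, so use the chord formula.
s = (y2 - y1) / (x2 - x1) = (16) / (13) mod 19 = 10
x3 = s^2 - x1 - x2 mod 19 = 10^2 - 3 - 16 = 5
y3 = s (x1 - x3) - y1 mod 19 = 10 * (3 - 5) - 6 = 12

P + Q = (5, 12)


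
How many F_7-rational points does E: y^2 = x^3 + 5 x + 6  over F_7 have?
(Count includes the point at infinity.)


For each x in F_7, count y with y^2 = x^3 + 5 x + 6 mod 7:
  x = 5: RHS = 2, y in [3, 4]  -> 2 point(s)
  x = 6: RHS = 0, y in [0]  -> 1 point(s)
Affine points: 3. Add the point at infinity: total = 4.

#E(F_7) = 4


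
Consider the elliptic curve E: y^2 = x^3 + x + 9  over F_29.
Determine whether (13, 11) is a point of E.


Check whether y^2 = x^3 + 1 x + 9 (mod 29) for (x, y) = (13, 11).
LHS: y^2 = 11^2 mod 29 = 5
RHS: x^3 + 1 x + 9 = 13^3 + 1*13 + 9 mod 29 = 15
LHS != RHS

No, not on the curve


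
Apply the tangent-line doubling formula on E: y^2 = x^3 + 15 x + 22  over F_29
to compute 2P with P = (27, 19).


Doubling: s = (3 x1^2 + a) / (2 y1)
s = (3*27^2 + 15) / (2*19) mod 29 = 3
x3 = s^2 - 2 x1 mod 29 = 3^2 - 2*27 = 13
y3 = s (x1 - x3) - y1 mod 29 = 3 * (27 - 13) - 19 = 23

2P = (13, 23)


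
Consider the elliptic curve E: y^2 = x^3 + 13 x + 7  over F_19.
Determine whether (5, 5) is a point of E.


Check whether y^2 = x^3 + 13 x + 7 (mod 19) for (x, y) = (5, 5).
LHS: y^2 = 5^2 mod 19 = 6
RHS: x^3 + 13 x + 7 = 5^3 + 13*5 + 7 mod 19 = 7
LHS != RHS

No, not on the curve


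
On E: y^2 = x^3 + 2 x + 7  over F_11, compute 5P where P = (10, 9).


k = 5 = 101_2 (binary, LSB first: 101)
Double-and-add from P = (10, 9):
  bit 0 = 1: acc = O + (10, 9) = (10, 9)
  bit 1 = 0: acc unchanged = (10, 9)
  bit 2 = 1: acc = (10, 9) + (6, 2) = (7, 10)

5P = (7, 10)


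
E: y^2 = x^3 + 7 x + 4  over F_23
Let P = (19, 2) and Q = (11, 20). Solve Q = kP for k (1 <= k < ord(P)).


Enumerate multiples of P until we hit Q = (11, 20):
  1P = (19, 2)
  2P = (3, 11)
  3P = (5, 16)
  4P = (0, 2)
  5P = (4, 21)
  6P = (6, 3)
  7P = (1, 9)
  8P = (16, 16)
  9P = (20, 18)
  10P = (10, 4)
  11P = (2, 7)
  12P = (11, 20)
Match found at i = 12.

k = 12


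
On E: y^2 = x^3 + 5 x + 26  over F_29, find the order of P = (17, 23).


Compute successive multiples of P until we hit O:
  1P = (17, 23)
  2P = (20, 21)
  3P = (15, 24)
  4P = (19, 7)
  5P = (28, 7)
  6P = (12, 4)
  7P = (4, 9)
  8P = (21, 24)
  ... (continuing to 24P)
  24P = O

ord(P) = 24


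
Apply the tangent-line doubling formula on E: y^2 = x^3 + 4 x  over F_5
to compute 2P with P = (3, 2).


Doubling: s = (3 x1^2 + a) / (2 y1)
s = (3*3^2 + 4) / (2*2) mod 5 = 4
x3 = s^2 - 2 x1 mod 5 = 4^2 - 2*3 = 0
y3 = s (x1 - x3) - y1 mod 5 = 4 * (3 - 0) - 2 = 0

2P = (0, 0)


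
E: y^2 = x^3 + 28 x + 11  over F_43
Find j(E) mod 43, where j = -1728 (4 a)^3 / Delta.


Delta = -16(4 a^3 + 27 b^2) mod 43 = 27
-1728 * (4 a)^3 = -1728 * (4*28)^3 mod 43 = 2
j = 2 * 27^(-1) mod 43 = 16

j = 16 (mod 43)


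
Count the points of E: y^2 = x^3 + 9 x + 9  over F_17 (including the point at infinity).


For each x in F_17, count y with y^2 = x^3 + 9 x + 9 mod 17:
  x = 0: RHS = 9, y in [3, 14]  -> 2 point(s)
  x = 1: RHS = 2, y in [6, 11]  -> 2 point(s)
  x = 2: RHS = 1, y in [1, 16]  -> 2 point(s)
  x = 5: RHS = 9, y in [3, 14]  -> 2 point(s)
  x = 8: RHS = 15, y in [7, 10]  -> 2 point(s)
  x = 12: RHS = 9, y in [3, 14]  -> 2 point(s)
  x = 15: RHS = 0, y in [0]  -> 1 point(s)
  x = 16: RHS = 16, y in [4, 13]  -> 2 point(s)
Affine points: 15. Add the point at infinity: total = 16.

#E(F_17) = 16
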